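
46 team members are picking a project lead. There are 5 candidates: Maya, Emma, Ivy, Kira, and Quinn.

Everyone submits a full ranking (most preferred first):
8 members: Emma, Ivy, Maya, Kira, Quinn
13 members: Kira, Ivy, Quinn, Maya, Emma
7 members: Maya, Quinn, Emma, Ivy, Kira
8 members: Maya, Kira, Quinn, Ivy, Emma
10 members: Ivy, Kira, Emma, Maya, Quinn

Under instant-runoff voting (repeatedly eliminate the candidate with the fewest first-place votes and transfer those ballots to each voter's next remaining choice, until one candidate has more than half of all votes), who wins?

Ivy

Round 1: Maya 15, Emma 8, Ivy 10, Kira 13, Quinn 0. Quinn eliminated.
Round 2: Maya 15, Emma 8, Ivy 10, Kira 13. Emma eliminated.
Round 3: Maya 15, Ivy 18, Kira 13. Kira eliminated.
Round 4: Maya 15, Ivy 31. Ivy has a majority (≥24).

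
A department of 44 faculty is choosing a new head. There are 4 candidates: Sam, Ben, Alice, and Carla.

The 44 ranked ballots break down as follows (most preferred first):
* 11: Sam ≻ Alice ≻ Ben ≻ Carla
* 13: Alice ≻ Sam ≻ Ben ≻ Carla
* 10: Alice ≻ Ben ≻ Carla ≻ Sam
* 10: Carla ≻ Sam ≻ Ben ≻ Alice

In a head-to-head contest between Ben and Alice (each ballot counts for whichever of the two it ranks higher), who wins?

Ben is ranked above Alice on 10 ballots; Alice above Ben on 34.

Alice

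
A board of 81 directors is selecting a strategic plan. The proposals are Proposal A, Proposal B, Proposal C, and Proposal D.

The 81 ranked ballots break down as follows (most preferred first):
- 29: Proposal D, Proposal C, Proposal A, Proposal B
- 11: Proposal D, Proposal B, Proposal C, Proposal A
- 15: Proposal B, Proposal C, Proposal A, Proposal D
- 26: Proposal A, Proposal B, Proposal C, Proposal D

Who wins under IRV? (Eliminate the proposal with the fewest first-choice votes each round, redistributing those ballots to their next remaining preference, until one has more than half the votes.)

Proposal A

Round 1: Proposal A 26, Proposal B 15, Proposal C 0, Proposal D 40. Proposal C eliminated.
Round 2: Proposal A 26, Proposal B 15, Proposal D 40. Proposal B eliminated.
Round 3: Proposal A 41, Proposal D 40. Proposal A has a majority (≥41).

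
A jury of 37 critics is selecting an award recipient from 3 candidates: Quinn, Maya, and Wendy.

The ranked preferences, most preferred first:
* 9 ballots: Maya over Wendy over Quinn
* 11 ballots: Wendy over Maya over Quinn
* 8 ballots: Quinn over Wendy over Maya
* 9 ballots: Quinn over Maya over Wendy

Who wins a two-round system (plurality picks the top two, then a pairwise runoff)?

Wendy

Round 1 first-place votes: Quinn 17, Maya 9, Wendy 11. Quinn and Wendy advance.
Runoff: Quinn is ranked above Wendy on 17 ballots, Wendy above Quinn on 20.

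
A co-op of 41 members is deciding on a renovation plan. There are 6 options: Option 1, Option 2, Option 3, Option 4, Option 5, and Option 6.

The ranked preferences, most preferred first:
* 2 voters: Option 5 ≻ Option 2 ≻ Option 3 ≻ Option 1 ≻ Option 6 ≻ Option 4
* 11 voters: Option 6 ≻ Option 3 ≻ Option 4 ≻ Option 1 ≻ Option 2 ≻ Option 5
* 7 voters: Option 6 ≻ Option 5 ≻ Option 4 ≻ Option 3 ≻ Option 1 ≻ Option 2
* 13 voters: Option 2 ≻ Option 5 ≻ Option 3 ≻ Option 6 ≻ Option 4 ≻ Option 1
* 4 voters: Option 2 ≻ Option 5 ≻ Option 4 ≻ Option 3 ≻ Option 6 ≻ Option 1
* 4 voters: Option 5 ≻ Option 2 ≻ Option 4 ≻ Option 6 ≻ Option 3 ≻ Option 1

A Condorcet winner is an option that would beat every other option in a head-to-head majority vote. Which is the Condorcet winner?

Option 2 vs Option 1: 23–18
Option 2 vs Option 3: 23–18
Option 2 vs Option 4: 23–18
Option 2 vs Option 5: 28–13
Option 2 vs Option 6: 23–18
Option 2 beats every other option.

Option 2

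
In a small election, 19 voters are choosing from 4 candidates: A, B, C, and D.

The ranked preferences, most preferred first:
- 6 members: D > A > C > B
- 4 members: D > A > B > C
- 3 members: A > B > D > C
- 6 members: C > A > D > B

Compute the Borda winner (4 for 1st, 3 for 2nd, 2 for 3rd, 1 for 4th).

A

A: 6×3 + 4×3 + 3×4 + 6×3 = 60
B: 6×1 + 4×2 + 3×3 + 6×1 = 29
C: 6×2 + 4×1 + 3×1 + 6×4 = 43
D: 6×4 + 4×4 + 3×2 + 6×2 = 58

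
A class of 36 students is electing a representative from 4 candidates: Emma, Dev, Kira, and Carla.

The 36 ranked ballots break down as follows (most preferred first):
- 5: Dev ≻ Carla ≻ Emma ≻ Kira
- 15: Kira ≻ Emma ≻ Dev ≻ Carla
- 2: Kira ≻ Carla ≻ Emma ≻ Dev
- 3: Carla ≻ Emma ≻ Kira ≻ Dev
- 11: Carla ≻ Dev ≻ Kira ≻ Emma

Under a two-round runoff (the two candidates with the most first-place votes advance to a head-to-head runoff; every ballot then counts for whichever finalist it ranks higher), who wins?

Round 1 first-place votes: Emma 0, Dev 5, Kira 17, Carla 14. Kira and Carla advance.
Runoff: Kira is ranked above Carla on 17 ballots, Carla above Kira on 19.

Carla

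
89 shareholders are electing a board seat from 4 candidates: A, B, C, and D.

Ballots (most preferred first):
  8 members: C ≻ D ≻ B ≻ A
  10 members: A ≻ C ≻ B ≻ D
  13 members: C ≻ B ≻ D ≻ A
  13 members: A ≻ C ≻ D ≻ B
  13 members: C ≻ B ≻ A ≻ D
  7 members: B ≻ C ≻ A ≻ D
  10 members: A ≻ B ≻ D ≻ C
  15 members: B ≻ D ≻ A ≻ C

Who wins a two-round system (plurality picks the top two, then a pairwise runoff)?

Round 1 first-place votes: A 33, B 22, C 34, D 0. C and A advance.
Runoff: C is ranked above A on 41 ballots, A above C on 48.

A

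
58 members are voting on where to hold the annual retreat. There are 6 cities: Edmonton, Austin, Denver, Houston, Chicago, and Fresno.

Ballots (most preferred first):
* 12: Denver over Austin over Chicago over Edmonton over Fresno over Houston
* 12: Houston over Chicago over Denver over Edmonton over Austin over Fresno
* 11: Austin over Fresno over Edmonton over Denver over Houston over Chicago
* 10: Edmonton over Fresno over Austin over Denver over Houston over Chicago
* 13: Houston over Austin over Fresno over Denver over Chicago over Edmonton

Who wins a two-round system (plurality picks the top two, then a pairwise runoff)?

Denver

Round 1 first-place votes: Edmonton 10, Austin 11, Denver 12, Houston 25, Chicago 0, Fresno 0. Houston and Denver advance.
Runoff: Houston is ranked above Denver on 25 ballots, Denver above Houston on 33.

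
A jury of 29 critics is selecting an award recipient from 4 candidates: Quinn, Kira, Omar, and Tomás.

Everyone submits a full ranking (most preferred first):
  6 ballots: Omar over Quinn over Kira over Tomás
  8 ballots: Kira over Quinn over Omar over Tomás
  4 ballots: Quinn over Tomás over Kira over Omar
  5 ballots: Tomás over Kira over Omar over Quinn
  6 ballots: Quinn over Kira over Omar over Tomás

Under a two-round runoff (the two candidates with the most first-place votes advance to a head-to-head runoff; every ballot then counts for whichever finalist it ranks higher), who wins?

Round 1 first-place votes: Quinn 10, Kira 8, Omar 6, Tomás 5. Quinn and Kira advance.
Runoff: Quinn is ranked above Kira on 16 ballots, Kira above Quinn on 13.

Quinn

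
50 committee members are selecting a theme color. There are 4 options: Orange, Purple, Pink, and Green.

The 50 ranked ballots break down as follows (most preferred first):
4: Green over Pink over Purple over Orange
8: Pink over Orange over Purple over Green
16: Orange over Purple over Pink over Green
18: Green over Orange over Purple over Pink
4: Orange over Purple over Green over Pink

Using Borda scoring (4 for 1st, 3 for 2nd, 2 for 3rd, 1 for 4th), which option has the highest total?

Orange: 4×1 + 8×3 + 16×4 + 18×3 + 4×4 = 162
Purple: 4×2 + 8×2 + 16×3 + 18×2 + 4×3 = 120
Pink: 4×3 + 8×4 + 16×2 + 18×1 + 4×1 = 98
Green: 4×4 + 8×1 + 16×1 + 18×4 + 4×2 = 120

Orange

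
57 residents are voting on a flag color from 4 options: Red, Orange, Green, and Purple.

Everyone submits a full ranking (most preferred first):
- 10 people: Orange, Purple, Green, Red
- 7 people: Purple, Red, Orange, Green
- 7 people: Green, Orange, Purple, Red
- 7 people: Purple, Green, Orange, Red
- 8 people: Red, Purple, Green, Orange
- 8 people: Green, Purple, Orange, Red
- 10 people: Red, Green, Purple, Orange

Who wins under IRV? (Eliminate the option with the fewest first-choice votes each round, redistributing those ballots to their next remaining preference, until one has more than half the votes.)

Purple

Round 1: Red 18, Orange 10, Green 15, Purple 14. Orange eliminated.
Round 2: Red 18, Green 15, Purple 24. Green eliminated.
Round 3: Red 18, Purple 39. Purple has a majority (≥29).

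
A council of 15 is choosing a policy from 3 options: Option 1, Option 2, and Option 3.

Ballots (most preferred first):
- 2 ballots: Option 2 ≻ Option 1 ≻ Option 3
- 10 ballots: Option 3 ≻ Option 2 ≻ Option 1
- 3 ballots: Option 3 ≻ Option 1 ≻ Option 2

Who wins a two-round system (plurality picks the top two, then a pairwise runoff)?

Option 3

Round 1 first-place votes: Option 1 0, Option 2 2, Option 3 13. Option 3 and Option 2 advance.
Runoff: Option 3 is ranked above Option 2 on 13 ballots, Option 2 above Option 3 on 2.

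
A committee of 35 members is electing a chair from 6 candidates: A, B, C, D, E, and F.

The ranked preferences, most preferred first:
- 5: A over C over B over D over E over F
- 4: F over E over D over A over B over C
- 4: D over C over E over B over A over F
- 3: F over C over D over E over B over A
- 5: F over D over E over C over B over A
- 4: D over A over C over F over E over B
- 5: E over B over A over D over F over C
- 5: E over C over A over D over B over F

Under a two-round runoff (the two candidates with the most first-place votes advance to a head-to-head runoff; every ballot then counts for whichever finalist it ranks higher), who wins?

Round 1 first-place votes: A 5, B 0, C 0, D 8, E 10, F 12. F and E advance.
Runoff: F is ranked above E on 16 ballots, E above F on 19.

E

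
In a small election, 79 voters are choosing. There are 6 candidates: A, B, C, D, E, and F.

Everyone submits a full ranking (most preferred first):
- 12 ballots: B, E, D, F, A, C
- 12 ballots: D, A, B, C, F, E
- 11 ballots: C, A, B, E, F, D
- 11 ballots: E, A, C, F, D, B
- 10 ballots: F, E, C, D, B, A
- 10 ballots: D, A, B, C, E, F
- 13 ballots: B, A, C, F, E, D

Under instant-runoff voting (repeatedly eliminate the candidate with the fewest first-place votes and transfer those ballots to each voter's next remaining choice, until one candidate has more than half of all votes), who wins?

D

Round 1: A 0, B 25, C 11, D 22, E 11, F 10. A eliminated.
Round 2: B 25, C 11, D 22, E 11, F 10. F eliminated.
Round 3: B 25, C 11, D 22, E 21. C eliminated.
Round 4: B 36, D 22, E 21. E eliminated.
Round 5: B 36, D 43. D has a majority (≥40).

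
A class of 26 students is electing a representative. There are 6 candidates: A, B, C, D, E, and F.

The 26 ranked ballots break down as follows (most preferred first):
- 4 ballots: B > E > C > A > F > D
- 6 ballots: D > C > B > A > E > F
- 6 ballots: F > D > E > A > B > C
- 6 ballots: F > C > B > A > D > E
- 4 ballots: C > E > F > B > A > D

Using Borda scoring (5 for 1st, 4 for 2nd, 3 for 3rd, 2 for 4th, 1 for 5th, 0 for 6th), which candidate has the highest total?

A: 4×2 + 6×2 + 6×2 + 6×2 + 4×1 = 48
B: 4×5 + 6×3 + 6×1 + 6×3 + 4×2 = 70
C: 4×3 + 6×4 + 6×0 + 6×4 + 4×5 = 80
D: 4×0 + 6×5 + 6×4 + 6×1 + 4×0 = 60
E: 4×4 + 6×1 + 6×3 + 6×0 + 4×4 = 56
F: 4×1 + 6×0 + 6×5 + 6×5 + 4×3 = 76

C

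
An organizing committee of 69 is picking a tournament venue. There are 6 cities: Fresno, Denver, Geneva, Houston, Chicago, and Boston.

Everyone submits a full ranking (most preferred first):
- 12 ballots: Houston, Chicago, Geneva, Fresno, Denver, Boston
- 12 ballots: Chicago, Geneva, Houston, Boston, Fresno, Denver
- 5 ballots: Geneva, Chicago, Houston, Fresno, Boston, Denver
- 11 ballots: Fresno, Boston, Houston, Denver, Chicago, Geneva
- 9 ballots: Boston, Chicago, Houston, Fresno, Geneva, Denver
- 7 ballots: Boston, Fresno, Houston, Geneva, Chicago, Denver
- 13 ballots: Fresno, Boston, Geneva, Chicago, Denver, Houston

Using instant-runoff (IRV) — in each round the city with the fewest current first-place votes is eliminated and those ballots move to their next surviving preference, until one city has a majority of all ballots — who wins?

Round 1: Fresno 24, Denver 0, Geneva 5, Houston 12, Chicago 12, Boston 16. Denver eliminated.
Round 2: Fresno 24, Geneva 5, Houston 12, Chicago 12, Boston 16. Geneva eliminated.
Round 3: Fresno 24, Houston 12, Chicago 17, Boston 16. Houston eliminated.
Round 4: Fresno 24, Chicago 29, Boston 16. Boston eliminated.
Round 5: Fresno 31, Chicago 38. Chicago has a majority (≥35).

Chicago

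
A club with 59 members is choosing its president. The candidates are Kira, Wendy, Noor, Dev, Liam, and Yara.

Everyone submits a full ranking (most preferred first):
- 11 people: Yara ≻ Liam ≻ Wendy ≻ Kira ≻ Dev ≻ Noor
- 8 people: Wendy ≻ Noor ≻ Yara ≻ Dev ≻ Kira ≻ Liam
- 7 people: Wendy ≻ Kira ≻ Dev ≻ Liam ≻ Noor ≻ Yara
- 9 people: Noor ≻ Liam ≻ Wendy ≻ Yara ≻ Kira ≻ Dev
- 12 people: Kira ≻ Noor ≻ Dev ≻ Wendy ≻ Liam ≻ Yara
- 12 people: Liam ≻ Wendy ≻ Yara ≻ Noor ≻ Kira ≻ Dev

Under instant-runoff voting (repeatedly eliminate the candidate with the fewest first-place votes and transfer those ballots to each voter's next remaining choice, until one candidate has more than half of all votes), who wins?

Round 1: Kira 12, Wendy 15, Noor 9, Dev 0, Liam 12, Yara 11. Dev eliminated.
Round 2: Kira 12, Wendy 15, Noor 9, Liam 12, Yara 11. Noor eliminated.
Round 3: Kira 12, Wendy 15, Liam 21, Yara 11. Yara eliminated.
Round 4: Kira 12, Wendy 15, Liam 32. Liam has a majority (≥30).

Liam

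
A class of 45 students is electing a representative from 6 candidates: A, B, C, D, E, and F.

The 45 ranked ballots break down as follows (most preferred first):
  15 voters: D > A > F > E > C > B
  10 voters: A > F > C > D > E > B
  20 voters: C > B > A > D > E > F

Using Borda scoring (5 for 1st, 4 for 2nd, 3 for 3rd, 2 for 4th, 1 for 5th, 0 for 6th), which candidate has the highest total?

A

A: 15×4 + 10×5 + 20×3 = 170
B: 15×0 + 10×0 + 20×4 = 80
C: 15×1 + 10×3 + 20×5 = 145
D: 15×5 + 10×2 + 20×2 = 135
E: 15×2 + 10×1 + 20×1 = 60
F: 15×3 + 10×4 + 20×0 = 85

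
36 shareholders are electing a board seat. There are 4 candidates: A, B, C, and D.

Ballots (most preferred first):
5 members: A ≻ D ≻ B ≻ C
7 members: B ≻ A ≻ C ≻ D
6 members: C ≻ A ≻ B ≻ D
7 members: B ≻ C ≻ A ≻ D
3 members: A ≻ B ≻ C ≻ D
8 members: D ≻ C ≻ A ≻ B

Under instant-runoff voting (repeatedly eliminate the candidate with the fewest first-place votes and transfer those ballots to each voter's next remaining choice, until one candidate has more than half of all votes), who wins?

A

Round 1: A 8, B 14, C 6, D 8. C eliminated.
Round 2: A 14, B 14, D 8. D eliminated.
Round 3: A 22, B 14. A has a majority (≥19).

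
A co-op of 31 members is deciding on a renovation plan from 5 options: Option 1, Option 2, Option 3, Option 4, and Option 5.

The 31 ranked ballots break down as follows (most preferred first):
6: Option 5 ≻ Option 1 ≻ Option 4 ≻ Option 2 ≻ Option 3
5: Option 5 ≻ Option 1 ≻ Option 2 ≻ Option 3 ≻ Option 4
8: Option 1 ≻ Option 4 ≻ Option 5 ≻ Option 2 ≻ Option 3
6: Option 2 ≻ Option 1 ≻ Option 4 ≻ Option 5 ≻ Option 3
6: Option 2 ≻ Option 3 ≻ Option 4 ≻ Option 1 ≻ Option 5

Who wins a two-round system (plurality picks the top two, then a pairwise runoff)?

Option 5

Round 1 first-place votes: Option 1 8, Option 2 12, Option 3 0, Option 4 0, Option 5 11. Option 2 and Option 5 advance.
Runoff: Option 2 is ranked above Option 5 on 12 ballots, Option 5 above Option 2 on 19.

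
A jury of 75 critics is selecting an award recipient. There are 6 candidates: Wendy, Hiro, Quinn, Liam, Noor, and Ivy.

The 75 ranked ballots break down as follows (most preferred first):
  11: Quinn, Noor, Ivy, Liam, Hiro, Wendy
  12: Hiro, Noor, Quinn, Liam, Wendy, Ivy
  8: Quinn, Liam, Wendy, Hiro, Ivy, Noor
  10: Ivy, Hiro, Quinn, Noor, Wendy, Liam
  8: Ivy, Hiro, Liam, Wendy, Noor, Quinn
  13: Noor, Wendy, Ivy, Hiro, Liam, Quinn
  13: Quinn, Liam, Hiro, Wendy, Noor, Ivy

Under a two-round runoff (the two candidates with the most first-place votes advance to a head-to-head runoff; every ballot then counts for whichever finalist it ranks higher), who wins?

Round 1 first-place votes: Wendy 0, Hiro 12, Quinn 32, Liam 0, Noor 13, Ivy 18. Quinn and Ivy advance.
Runoff: Quinn is ranked above Ivy on 44 ballots, Ivy above Quinn on 31.

Quinn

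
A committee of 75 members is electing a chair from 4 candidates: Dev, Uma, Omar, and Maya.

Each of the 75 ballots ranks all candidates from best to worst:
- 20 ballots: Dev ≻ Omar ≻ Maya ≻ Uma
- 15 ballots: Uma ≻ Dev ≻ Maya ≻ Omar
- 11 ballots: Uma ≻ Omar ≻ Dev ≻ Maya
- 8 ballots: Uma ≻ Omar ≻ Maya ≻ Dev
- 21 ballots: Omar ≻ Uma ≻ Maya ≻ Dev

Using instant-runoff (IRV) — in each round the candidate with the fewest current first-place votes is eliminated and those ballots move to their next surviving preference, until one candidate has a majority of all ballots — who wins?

Round 1: Dev 20, Uma 34, Omar 21, Maya 0. Maya eliminated.
Round 2: Dev 20, Uma 34, Omar 21. Dev eliminated.
Round 3: Uma 34, Omar 41. Omar has a majority (≥38).

Omar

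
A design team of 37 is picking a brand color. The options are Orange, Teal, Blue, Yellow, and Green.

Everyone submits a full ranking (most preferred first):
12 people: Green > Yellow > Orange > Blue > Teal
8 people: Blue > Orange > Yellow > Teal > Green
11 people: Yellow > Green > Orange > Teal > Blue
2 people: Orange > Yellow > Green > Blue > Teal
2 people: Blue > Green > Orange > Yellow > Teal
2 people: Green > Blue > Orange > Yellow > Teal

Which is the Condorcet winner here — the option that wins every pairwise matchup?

Yellow

Yellow vs Orange: 23–14
Yellow vs Teal: 37–0
Yellow vs Blue: 25–12
Yellow vs Green: 21–16
Yellow beats every other option.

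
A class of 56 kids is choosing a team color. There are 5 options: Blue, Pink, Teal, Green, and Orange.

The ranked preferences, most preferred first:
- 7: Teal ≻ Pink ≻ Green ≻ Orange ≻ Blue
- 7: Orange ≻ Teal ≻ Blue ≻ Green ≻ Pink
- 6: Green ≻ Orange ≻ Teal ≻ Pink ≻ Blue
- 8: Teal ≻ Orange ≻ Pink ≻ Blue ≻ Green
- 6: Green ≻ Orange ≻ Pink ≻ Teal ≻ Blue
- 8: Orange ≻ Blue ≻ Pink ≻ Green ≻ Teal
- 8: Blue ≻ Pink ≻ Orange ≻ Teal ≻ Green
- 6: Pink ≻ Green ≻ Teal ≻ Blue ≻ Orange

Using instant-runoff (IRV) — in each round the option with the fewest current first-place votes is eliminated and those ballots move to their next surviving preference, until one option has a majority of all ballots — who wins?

Orange

Round 1: Blue 8, Pink 6, Teal 15, Green 12, Orange 15. Pink eliminated.
Round 2: Blue 8, Teal 15, Green 18, Orange 15. Blue eliminated.
Round 3: Teal 15, Green 18, Orange 23. Teal eliminated.
Round 4: Green 25, Orange 31. Orange has a majority (≥29).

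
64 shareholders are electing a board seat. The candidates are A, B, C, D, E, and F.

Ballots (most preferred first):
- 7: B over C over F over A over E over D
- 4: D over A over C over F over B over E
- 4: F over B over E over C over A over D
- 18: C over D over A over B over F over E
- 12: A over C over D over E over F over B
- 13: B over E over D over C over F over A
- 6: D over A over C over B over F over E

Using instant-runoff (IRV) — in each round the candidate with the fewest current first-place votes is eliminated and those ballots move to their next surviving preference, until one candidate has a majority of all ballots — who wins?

Round 1: A 12, B 20, C 18, D 10, E 0, F 4. E eliminated.
Round 2: A 12, B 20, C 18, D 10, F 4. F eliminated.
Round 3: A 12, B 24, C 18, D 10. D eliminated.
Round 4: A 22, B 24, C 18. C eliminated.
Round 5: A 40, B 24. A has a majority (≥33).

A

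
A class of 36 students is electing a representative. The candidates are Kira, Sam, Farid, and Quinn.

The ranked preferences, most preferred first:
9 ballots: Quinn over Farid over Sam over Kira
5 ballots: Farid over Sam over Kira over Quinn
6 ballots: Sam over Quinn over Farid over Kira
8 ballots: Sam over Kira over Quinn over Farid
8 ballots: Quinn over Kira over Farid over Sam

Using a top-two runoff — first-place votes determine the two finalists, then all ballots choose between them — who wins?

Round 1 first-place votes: Kira 0, Sam 14, Farid 5, Quinn 17. Quinn and Sam advance.
Runoff: Quinn is ranked above Sam on 17 ballots, Sam above Quinn on 19.

Sam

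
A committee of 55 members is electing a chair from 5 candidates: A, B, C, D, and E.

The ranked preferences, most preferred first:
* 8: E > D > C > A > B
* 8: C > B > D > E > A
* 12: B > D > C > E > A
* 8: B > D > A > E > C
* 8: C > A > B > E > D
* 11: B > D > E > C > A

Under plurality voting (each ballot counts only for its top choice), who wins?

B

First-place votes: A 0, B 31, C 16, D 0, E 8.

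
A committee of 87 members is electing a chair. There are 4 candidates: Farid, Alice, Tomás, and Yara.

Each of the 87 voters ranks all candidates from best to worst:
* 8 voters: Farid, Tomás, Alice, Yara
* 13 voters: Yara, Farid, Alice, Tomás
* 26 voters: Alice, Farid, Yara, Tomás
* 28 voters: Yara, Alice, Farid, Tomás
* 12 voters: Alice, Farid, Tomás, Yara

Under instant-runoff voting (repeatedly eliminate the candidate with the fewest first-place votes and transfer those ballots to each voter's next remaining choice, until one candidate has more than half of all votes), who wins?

Round 1: Farid 8, Alice 38, Tomás 0, Yara 41. Tomás eliminated.
Round 2: Farid 8, Alice 38, Yara 41. Farid eliminated.
Round 3: Alice 46, Yara 41. Alice has a majority (≥44).

Alice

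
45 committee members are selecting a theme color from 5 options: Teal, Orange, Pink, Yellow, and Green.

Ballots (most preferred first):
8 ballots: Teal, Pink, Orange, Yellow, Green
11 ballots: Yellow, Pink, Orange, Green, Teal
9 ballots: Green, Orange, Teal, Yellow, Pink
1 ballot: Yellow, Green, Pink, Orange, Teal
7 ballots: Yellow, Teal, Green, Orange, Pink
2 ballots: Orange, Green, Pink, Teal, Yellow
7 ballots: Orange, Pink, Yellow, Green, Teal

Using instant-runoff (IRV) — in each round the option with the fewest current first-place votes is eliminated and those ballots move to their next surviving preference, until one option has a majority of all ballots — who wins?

Orange

Round 1: Teal 8, Orange 9, Pink 0, Yellow 19, Green 9. Pink eliminated.
Round 2: Teal 8, Orange 9, Yellow 19, Green 9. Teal eliminated.
Round 3: Orange 17, Yellow 19, Green 9. Green eliminated.
Round 4: Orange 26, Yellow 19. Orange has a majority (≥23).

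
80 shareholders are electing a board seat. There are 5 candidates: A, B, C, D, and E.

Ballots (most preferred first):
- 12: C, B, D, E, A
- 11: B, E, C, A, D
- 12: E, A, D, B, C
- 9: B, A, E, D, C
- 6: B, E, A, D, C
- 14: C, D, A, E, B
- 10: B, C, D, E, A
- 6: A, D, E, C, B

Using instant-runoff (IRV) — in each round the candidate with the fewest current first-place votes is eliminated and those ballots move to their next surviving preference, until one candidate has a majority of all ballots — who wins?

Round 1: A 6, B 36, C 26, D 0, E 12. D eliminated.
Round 2: A 6, B 36, C 26, E 12. A eliminated.
Round 3: B 36, C 26, E 18. E eliminated.
Round 4: B 48, C 32. B has a majority (≥41).

B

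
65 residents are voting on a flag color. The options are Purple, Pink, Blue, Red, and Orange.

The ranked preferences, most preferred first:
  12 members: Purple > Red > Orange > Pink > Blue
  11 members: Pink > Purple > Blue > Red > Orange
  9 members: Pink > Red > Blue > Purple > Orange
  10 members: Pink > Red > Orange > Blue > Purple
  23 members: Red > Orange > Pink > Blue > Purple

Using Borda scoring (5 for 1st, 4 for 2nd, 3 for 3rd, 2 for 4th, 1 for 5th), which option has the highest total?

Red

Purple: 12×5 + 11×4 + 9×2 + 10×1 + 23×1 = 155
Pink: 12×2 + 11×5 + 9×5 + 10×5 + 23×3 = 243
Blue: 12×1 + 11×3 + 9×3 + 10×2 + 23×2 = 138
Red: 12×4 + 11×2 + 9×4 + 10×4 + 23×5 = 261
Orange: 12×3 + 11×1 + 9×1 + 10×3 + 23×4 = 178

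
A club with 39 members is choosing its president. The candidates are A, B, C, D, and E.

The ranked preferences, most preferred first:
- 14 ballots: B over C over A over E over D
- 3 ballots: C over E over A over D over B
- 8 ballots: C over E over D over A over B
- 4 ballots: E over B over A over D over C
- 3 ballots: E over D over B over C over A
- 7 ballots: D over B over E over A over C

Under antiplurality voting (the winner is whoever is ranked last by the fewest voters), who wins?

E

Last-place votes: A 3, B 11, C 11, D 14, E 0.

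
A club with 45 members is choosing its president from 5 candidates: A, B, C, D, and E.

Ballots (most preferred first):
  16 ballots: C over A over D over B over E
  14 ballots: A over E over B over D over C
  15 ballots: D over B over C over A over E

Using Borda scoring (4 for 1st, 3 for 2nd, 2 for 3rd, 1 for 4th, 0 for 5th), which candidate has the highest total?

A: 16×3 + 14×4 + 15×1 = 119
B: 16×1 + 14×2 + 15×3 = 89
C: 16×4 + 14×0 + 15×2 = 94
D: 16×2 + 14×1 + 15×4 = 106
E: 16×0 + 14×3 + 15×0 = 42

A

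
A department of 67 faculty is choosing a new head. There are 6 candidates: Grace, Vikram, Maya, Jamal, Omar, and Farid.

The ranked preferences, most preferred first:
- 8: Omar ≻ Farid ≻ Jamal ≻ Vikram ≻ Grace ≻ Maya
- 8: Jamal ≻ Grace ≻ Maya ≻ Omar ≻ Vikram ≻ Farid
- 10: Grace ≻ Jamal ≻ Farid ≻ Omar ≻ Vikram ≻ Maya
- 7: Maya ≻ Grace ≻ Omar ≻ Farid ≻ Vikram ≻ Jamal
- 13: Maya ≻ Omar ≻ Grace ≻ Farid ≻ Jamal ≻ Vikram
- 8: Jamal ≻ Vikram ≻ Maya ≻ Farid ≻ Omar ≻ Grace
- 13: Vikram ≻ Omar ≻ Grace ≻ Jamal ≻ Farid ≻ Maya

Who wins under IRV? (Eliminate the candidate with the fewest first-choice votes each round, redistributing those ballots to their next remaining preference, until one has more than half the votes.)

Round 1: Grace 10, Vikram 13, Maya 20, Jamal 16, Omar 8, Farid 0. Farid eliminated.
Round 2: Grace 10, Vikram 13, Maya 20, Jamal 16, Omar 8. Omar eliminated.
Round 3: Grace 10, Vikram 13, Maya 20, Jamal 24. Grace eliminated.
Round 4: Vikram 13, Maya 20, Jamal 34. Jamal has a majority (≥34).

Jamal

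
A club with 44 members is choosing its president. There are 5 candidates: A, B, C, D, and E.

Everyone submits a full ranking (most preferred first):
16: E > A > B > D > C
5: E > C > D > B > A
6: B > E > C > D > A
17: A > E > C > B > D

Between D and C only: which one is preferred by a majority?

C

D is ranked above C on 16 ballots; C above D on 28.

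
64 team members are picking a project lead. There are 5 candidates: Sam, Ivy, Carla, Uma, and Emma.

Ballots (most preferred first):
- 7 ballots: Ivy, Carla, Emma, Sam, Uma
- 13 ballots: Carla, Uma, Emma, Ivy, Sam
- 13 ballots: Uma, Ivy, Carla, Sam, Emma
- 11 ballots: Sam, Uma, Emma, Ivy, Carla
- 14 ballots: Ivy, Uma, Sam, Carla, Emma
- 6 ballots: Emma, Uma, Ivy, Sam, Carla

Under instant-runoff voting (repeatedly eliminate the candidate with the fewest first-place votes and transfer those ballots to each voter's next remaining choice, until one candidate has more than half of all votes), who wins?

Round 1: Sam 11, Ivy 21, Carla 13, Uma 13, Emma 6. Emma eliminated.
Round 2: Sam 11, Ivy 21, Carla 13, Uma 19. Sam eliminated.
Round 3: Ivy 21, Carla 13, Uma 30. Carla eliminated.
Round 4: Ivy 21, Uma 43. Uma has a majority (≥33).

Uma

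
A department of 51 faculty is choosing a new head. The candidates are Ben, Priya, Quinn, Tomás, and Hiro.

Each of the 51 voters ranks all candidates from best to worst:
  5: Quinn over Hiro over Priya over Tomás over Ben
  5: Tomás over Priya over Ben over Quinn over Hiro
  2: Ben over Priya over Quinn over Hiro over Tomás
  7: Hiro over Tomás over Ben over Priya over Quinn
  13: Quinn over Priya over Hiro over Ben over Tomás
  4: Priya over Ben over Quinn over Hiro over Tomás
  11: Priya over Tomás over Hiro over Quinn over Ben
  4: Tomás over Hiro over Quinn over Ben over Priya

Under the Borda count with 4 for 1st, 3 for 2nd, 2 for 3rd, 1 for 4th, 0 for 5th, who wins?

Ben: 5×0 + 5×2 + 2×4 + 7×2 + 13×1 + 4×3 + 11×0 + 4×1 = 61
Priya: 5×2 + 5×3 + 2×3 + 7×1 + 13×3 + 4×4 + 11×4 + 4×0 = 137
Quinn: 5×4 + 5×1 + 2×2 + 7×0 + 13×4 + 4×2 + 11×1 + 4×2 = 108
Tomás: 5×1 + 5×4 + 2×0 + 7×3 + 13×0 + 4×0 + 11×3 + 4×4 = 95
Hiro: 5×3 + 5×0 + 2×1 + 7×4 + 13×2 + 4×1 + 11×2 + 4×3 = 109

Priya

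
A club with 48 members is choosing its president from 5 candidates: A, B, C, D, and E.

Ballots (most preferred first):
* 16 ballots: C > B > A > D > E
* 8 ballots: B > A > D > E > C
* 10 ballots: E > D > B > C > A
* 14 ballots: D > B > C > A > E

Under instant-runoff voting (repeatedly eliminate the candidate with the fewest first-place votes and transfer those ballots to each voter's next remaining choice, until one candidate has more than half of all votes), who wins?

D

Round 1: A 0, B 8, C 16, D 14, E 10. A eliminated.
Round 2: B 8, C 16, D 14, E 10. B eliminated.
Round 3: C 16, D 22, E 10. E eliminated.
Round 4: C 16, D 32. D has a majority (≥25).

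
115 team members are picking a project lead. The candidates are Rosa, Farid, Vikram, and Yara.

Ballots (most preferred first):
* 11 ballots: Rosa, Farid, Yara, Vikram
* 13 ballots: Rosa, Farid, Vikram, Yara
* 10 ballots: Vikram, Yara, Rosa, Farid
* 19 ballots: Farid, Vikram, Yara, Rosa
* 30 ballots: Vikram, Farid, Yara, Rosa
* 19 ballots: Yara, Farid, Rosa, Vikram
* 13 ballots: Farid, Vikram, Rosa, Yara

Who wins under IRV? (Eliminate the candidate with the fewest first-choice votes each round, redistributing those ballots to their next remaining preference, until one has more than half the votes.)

Round 1: Rosa 24, Farid 32, Vikram 40, Yara 19. Yara eliminated.
Round 2: Rosa 24, Farid 51, Vikram 40. Rosa eliminated.
Round 3: Farid 75, Vikram 40. Farid has a majority (≥58).

Farid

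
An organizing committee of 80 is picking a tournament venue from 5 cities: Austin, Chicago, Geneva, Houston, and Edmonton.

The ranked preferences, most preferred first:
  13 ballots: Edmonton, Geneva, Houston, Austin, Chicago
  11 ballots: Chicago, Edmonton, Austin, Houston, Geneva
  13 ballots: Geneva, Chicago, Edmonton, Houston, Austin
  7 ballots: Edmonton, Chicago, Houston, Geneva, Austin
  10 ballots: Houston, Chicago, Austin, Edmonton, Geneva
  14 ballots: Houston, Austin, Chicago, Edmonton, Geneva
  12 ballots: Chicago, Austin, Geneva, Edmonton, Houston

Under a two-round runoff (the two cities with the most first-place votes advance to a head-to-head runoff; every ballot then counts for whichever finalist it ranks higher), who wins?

Round 1 first-place votes: Austin 0, Chicago 23, Geneva 13, Houston 24, Edmonton 20. Houston and Chicago advance.
Runoff: Houston is ranked above Chicago on 37 ballots, Chicago above Houston on 43.

Chicago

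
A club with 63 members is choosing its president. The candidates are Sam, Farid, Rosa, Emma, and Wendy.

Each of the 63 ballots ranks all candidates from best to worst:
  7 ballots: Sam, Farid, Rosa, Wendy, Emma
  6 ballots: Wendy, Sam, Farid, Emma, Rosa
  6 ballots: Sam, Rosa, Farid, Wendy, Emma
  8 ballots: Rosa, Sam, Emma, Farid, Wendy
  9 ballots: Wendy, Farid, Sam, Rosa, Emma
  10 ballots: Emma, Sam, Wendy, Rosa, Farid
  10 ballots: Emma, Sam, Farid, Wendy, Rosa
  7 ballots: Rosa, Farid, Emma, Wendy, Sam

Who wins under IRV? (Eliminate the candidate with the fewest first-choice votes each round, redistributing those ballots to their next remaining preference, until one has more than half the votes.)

Round 1: Sam 13, Farid 0, Rosa 15, Emma 20, Wendy 15. Farid eliminated.
Round 2: Sam 13, Rosa 15, Emma 20, Wendy 15. Sam eliminated.
Round 3: Rosa 28, Emma 20, Wendy 15. Wendy eliminated.
Round 4: Rosa 37, Emma 26. Rosa has a majority (≥32).

Rosa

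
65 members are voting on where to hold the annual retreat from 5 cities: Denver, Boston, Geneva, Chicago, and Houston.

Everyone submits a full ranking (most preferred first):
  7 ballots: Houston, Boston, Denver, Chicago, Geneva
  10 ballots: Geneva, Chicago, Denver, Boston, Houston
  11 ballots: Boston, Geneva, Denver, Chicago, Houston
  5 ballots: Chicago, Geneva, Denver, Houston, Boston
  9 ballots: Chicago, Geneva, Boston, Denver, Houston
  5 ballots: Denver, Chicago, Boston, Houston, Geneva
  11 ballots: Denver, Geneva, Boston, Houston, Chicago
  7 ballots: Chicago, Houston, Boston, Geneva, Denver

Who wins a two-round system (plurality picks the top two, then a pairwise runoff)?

Denver

Round 1 first-place votes: Denver 16, Boston 11, Geneva 10, Chicago 21, Houston 7. Chicago and Denver advance.
Runoff: Chicago is ranked above Denver on 31 ballots, Denver above Chicago on 34.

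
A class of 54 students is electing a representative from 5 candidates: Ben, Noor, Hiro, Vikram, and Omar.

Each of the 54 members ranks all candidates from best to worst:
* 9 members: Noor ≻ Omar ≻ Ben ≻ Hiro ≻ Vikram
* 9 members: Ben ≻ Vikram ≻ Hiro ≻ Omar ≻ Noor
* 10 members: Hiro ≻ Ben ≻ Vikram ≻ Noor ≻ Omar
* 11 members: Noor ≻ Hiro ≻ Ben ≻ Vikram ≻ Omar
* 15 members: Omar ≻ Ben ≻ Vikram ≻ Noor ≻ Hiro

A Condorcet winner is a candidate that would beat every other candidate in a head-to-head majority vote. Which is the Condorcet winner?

Ben

Ben vs Noor: 34–20
Ben vs Hiro: 33–21
Ben vs Vikram: 54–0
Ben vs Omar: 30–24
Ben beats every other candidate.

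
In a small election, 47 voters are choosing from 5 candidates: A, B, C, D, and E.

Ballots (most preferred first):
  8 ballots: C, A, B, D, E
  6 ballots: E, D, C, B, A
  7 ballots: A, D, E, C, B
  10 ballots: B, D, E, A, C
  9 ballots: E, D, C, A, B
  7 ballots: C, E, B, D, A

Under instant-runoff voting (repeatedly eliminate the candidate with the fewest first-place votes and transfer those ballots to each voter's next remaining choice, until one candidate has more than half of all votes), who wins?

Round 1: A 7, B 10, C 15, D 0, E 15. D eliminated.
Round 2: A 7, B 10, C 15, E 15. A eliminated.
Round 3: B 10, C 15, E 22. B eliminated.
Round 4: C 15, E 32. E has a majority (≥24).

E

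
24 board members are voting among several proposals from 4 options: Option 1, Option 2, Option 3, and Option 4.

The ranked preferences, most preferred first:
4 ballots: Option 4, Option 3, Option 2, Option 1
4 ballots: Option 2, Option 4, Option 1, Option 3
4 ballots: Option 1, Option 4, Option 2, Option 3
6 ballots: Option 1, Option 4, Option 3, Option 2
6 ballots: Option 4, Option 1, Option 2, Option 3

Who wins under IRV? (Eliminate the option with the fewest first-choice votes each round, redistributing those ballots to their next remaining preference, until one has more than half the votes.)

Option 4

Round 1: Option 1 10, Option 2 4, Option 3 0, Option 4 10. Option 3 eliminated.
Round 2: Option 1 10, Option 2 4, Option 4 10. Option 2 eliminated.
Round 3: Option 1 10, Option 4 14. Option 4 has a majority (≥13).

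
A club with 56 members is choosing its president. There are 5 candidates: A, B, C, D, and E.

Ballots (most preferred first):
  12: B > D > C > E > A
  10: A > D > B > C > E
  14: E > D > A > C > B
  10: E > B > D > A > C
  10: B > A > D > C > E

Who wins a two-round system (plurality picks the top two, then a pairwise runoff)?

B

Round 1 first-place votes: A 10, B 22, C 0, D 0, E 24. E and B advance.
Runoff: E is ranked above B on 24 ballots, B above E on 32.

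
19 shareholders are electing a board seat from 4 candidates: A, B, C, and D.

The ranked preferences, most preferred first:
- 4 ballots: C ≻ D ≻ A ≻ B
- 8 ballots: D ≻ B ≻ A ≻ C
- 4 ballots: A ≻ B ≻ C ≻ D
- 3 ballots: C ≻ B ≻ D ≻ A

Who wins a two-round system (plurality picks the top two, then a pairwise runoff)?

Round 1 first-place votes: A 4, B 0, C 7, D 8. D and C advance.
Runoff: D is ranked above C on 8 ballots, C above D on 11.

C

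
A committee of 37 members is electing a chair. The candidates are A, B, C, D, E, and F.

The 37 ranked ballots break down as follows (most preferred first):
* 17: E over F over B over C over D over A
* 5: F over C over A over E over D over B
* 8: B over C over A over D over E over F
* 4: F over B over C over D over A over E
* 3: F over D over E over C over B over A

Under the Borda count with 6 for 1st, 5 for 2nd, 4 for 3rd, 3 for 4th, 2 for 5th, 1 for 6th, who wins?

A: 17×1 + 5×4 + 8×4 + 4×2 + 3×1 = 80
B: 17×4 + 5×1 + 8×6 + 4×5 + 3×2 = 147
C: 17×3 + 5×5 + 8×5 + 4×4 + 3×3 = 141
D: 17×2 + 5×2 + 8×3 + 4×3 + 3×5 = 95
E: 17×6 + 5×3 + 8×2 + 4×1 + 3×4 = 149
F: 17×5 + 5×6 + 8×1 + 4×6 + 3×6 = 165

F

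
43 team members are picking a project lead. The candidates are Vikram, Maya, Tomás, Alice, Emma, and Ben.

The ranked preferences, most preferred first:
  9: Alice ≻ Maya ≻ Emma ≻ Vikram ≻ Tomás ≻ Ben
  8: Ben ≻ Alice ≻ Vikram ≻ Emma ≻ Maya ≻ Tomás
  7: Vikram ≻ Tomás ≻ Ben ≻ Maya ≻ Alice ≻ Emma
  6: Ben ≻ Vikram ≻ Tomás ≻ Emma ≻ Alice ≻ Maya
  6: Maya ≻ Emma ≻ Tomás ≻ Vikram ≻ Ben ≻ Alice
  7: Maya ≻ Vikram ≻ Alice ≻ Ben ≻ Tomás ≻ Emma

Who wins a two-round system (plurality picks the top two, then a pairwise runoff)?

Round 1 first-place votes: Vikram 7, Maya 13, Tomás 0, Alice 9, Emma 0, Ben 14. Ben and Maya advance.
Runoff: Ben is ranked above Maya on 21 ballots, Maya above Ben on 22.

Maya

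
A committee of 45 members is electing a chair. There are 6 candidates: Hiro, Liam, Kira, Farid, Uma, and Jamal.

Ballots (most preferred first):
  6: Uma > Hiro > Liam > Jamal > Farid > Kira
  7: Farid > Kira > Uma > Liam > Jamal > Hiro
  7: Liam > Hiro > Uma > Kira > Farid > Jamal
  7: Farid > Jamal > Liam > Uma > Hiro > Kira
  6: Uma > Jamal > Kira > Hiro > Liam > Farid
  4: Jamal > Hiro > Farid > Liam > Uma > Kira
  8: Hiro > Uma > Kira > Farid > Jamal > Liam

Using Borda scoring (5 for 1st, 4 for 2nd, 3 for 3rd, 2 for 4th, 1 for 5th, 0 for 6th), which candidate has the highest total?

Hiro: 6×4 + 7×0 + 7×4 + 7×1 + 6×2 + 4×4 + 8×5 = 127
Liam: 6×3 + 7×2 + 7×5 + 7×3 + 6×1 + 4×2 + 8×0 = 102
Kira: 6×0 + 7×4 + 7×2 + 7×0 + 6×3 + 4×0 + 8×3 = 84
Farid: 6×1 + 7×5 + 7×1 + 7×5 + 6×0 + 4×3 + 8×2 = 111
Uma: 6×5 + 7×3 + 7×3 + 7×2 + 6×5 + 4×1 + 8×4 = 152
Jamal: 6×2 + 7×1 + 7×0 + 7×4 + 6×4 + 4×5 + 8×1 = 99

Uma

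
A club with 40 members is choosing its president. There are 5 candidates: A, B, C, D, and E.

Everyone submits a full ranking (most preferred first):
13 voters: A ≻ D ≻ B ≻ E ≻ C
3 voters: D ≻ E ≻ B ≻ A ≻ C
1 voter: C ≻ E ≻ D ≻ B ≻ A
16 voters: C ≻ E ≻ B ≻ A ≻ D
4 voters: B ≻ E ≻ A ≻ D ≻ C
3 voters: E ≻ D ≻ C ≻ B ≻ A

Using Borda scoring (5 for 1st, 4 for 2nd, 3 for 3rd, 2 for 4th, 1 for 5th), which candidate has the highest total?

A: 13×5 + 3×2 + 1×1 + 16×2 + 4×3 + 3×1 = 119
B: 13×3 + 3×3 + 1×2 + 16×3 + 4×5 + 3×2 = 124
C: 13×1 + 3×1 + 1×5 + 16×5 + 4×1 + 3×3 = 114
D: 13×4 + 3×5 + 1×3 + 16×1 + 4×2 + 3×4 = 106
E: 13×2 + 3×4 + 1×4 + 16×4 + 4×4 + 3×5 = 137

E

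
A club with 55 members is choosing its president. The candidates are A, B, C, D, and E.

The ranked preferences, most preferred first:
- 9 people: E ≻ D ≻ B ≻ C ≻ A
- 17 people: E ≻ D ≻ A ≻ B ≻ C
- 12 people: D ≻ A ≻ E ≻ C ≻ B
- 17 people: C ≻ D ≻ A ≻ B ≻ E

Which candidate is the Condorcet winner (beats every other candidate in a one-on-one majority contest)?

D

D vs A: 55–0
D vs B: 55–0
D vs C: 38–17
D vs E: 29–26
D beats every other candidate.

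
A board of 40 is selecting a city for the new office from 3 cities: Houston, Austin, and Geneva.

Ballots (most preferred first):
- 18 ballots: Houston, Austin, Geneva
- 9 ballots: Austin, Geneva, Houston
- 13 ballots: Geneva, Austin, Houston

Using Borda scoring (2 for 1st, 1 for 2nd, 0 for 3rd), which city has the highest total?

Houston: 18×2 + 9×0 + 13×0 = 36
Austin: 18×1 + 9×2 + 13×1 = 49
Geneva: 18×0 + 9×1 + 13×2 = 35

Austin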